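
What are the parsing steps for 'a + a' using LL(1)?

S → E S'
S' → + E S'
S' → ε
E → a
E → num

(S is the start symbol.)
LL(1) parsing maintains a stack (initially the start symbol over $) and the input. At each step: if the stack top is a terminal, match it against the current input token; if it is a non-terminal N, replace it with the RHS of M[N, lookahead] (the unique production whose predict set contains the lookahead).

Stack is shown with the top on the left.

Stack     Input    Action
-------------------------
S $       a + a $  output S → E S'
E S' $    a + a $  output E → a
a S' $    a + a $  match 'a'
S' $      + a $    output S' → + E S'
+ E S' $  + a $    match '+'
E S' $    a $      output E → a
a S' $    a $      match 'a'
S' $      $        output S' → ε
$         $        accept

The string is accepted.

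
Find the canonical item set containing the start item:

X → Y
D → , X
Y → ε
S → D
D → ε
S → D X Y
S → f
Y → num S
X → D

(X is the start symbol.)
{ [D → . , X], [D → .], [X → . D], [X → . Y], [X' → . X], [Y → . num S], [Y → .] }

First, augment the grammar with X' → X
I₀ = CLOSURE({ [X' → . X] }):
  [X' → . X] has the dot before X: add [X → . Y], [X → . D]
  [X → . Y] has the dot before Y: add [Y → .], [Y → . num S]
  [X → . D] has the dot before D: add [D → . , X], [D → .]
No further items can be added.

I₀ = { [D → . , X], [D → .], [X → . D], [X → . Y], [X' → . X], [Y → . num S], [Y → .] }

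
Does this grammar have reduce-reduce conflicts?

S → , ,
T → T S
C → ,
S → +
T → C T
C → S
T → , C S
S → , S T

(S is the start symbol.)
A reduce-reduce conflict occurs when an LR(0) state has two complete items [A → α .] and [B → β .] — both call for a reduction, and with no lookahead the parser cannot choose between them.

Augment with S' → S and build the canonical LR(0) collection (I0 = CLOSURE({[S' → . S]}), then GOTO on every symbol after a dot until no new states appear). It has 16 states:
  I0: { [S → . +], [S → . , ,], [S → . , S T], [S' → . S] }  — shift
  I1: { [S → + .] }  — reduce
  I2: { [S → , . ,], [S → , . S T], [S → . +], [S → . , ,], [S → . , S T] }  — shift
  I3: { [S' → S .] }  — accept
  I4: { [S → , , .], [S → , . ,], [S → , . S T], [S → . +], [S → . , ,], [S → . , S T] }  — shift, reduce
  I5: { [C → . ,], [C → . S], [S → , S . T], [S → . +], [S → . , ,], [S → . , S T], [T → . , C S], [T → . C T], [T → . T S] }  — shift
  I6: { [C → , .], [C → . ,], [C → . S], [S → , . ,], [S → , . S T], [S → . +], [S → . , ,], [S → . , S T], [T → , . C S] }  — shift, reduce
  I7: { [C → . ,], [C → . S], [S → . +], [S → . , ,], [S → . , S T], [T → . , C S], [T → . C T], [T → . T S], [T → C . T] }  — shift
  I8: { [C → S .] }  — reduce
  I9: { [S → , S T .], [S → . +], [S → . , ,], [S → . , S T], [T → T . S] }  — shift, reduce
  I10: { [T → T S .] }  — reduce
  I11: { [S → . +], [S → . , ,], [S → . , S T], [T → C T .], [T → T . S] }  — shift, reduce
  I12: { [C → , .], [S → , , .], [S → , . ,], [S → , . S T], [S → . +], [S → . , ,], [S → . , S T] }  — shift, 2 reduces
  I13: { [S → . +], [S → . , ,], [S → . , S T], [T → , C . S] }  — shift
  I14: { [C → . ,], [C → . S], [C → S .], [S → , S . T], [S → . +], [S → . , ,], [S → . , S T], [T → . , C S], [T → . C T], [T → . T S] }  — shift, reduce
  I15: { [T → , C S .] }  — reduce

I12 contains complete items [C → , .], [S → , , .] — reduce-reduce conflict.

Answer: Yes — I12: [C → , .] vs [S → , , .]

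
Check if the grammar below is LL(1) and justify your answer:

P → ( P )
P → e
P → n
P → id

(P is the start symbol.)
Yes, the grammar is LL(1).

A grammar is LL(1) if for each non-terminal N with multiple productions, the predict sets of those productions are pairwise disjoint, where PREDICT(N → α) = (FIRST(α) \ {ε}) ∪ (FOLLOW(N) if α ⇒* ε).

For P:
  PREDICT(P → '(' P ')') = { '(' }
  PREDICT(P → e) = { 'e' }
  PREDICT(P → n) = { 'n' }
  PREDICT(P → id) = { 'id' }

All predict sets are disjoint. The grammar IS LL(1).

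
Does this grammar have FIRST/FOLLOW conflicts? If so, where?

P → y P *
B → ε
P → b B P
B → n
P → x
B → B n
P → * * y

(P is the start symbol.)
Yes. B → n with FOLLOW(B) on { 'n' }; B → B n with FOLLOW(B) on { 'n' }

Nullable non-terminals: B.
FIRST sets used below: FIRST(B) = { 'n', ε }

B: nullable alternative(s) B → ε; FOLLOW(B) = { '*', 'b', 'n', 'x', 'y' }
  B → ε: FIRST \ {ε} = { } — this is the only nullable alternative, skip
  B → n: FIRST \ {ε} = { 'n' } — overlaps FOLLOW(B) on { 'n' }: CONFLICT
  B → B n: FIRST \ {ε} = { 'n' } — overlaps FOLLOW(B) on { 'n' }: CONFLICT

P has no nullable alternative, so no FIRST/FOLLOW check is needed there.

So the grammar has 2 FIRST/FOLLOW conflicts (marked CONFLICT above).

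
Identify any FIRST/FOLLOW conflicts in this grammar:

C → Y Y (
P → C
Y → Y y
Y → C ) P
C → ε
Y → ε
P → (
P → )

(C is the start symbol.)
A FIRST/FOLLOW conflict occurs when a non-terminal N has a nullable alternative N → β (β ⇒* ε) and another alternative N → α with FIRST(α) ∩ FOLLOW(N) ≠ ∅: on such a lookahead the parser cannot decide between expanding α and letting N vanish via β.

Nullable non-terminals: C, P, Y.
FIRST sets used below: FIRST(Y) = { '(', ')', 'y', ε }, FIRST(C) = { '(', ')', 'y', ε }

C: nullable alternative(s) C → ε; FOLLOW(C) = { $, '(', ')', 'y' }
  C → Y Y (: FIRST \ {ε} = { '(', ')', 'y' } — overlaps FOLLOW(C) on { '(', ')', 'y' }: CONFLICT
  C → ε: FIRST \ {ε} = { } — this is the only nullable alternative, skip

P: nullable alternative(s) P → C; FOLLOW(P) = { '(', ')', 'y' }
  P → C: FIRST \ {ε} = { '(', ')', 'y' } — this is the only nullable alternative, skip
  P → (: FIRST \ {ε} = { '(' } — overlaps FOLLOW(P) on { '(' }: CONFLICT
  P → ): FIRST \ {ε} = { ')' } — overlaps FOLLOW(P) on { ')' }: CONFLICT

Y: nullable alternative(s) Y → ε; FOLLOW(Y) = { '(', ')', 'y' }
  Y → Y y: FIRST \ {ε} = { '(', ')', 'y' } — overlaps FOLLOW(Y) on { '(', ')', 'y' }: CONFLICT
  Y → C ) P: FIRST \ {ε} = { '(', ')', 'y' } — overlaps FOLLOW(Y) on { '(', ')', 'y' }: CONFLICT
  Y → ε: FIRST \ {ε} = { } — this is the only nullable alternative, skip

So the grammar has 5 FIRST/FOLLOW conflicts (marked CONFLICT above).

Answer: Yes. C → Y Y '(' with FOLLOW(C) on { '(', ')', 'y' }; P → '(' with FOLLOW(P) on { '(' }; P → ')' with FOLLOW(P) on { ')' }; Y → Y y with FOLLOW(Y) on { '(', ')', 'y' }; Y → C ')' P with FOLLOW(Y) on { '(', ')', 'y' }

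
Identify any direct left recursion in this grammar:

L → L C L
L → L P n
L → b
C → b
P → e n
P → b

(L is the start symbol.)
Yes, L is left-recursive

Direct left recursion occurs when N → N α for some non-terminal N (the right-hand side begins with the left-hand side itself).

L → L C L: LEFT RECURSIVE (starts with L)
L → L P n: LEFT RECURSIVE (starts with L)
L → b: starts with b
C → b: starts with b
P → e n: starts with e
P → b: starts with b

The grammar has direct left recursion on: L.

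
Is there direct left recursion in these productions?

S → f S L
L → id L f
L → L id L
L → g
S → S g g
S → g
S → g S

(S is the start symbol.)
Direct left recursion occurs when N → N α for some non-terminal N (the right-hand side begins with the left-hand side itself).

S → f S L: starts with f
L → id L f: starts with id
L → L id L: LEFT RECURSIVE (starts with L)
L → g: starts with g
S → S g g: LEFT RECURSIVE (starts with S)
S → g: starts with g
S → g S: starts with g

The grammar has direct left recursion on: L, S.

Answer: Yes, L, S are left-recursive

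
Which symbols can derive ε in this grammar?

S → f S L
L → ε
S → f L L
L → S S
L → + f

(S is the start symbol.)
ε-productions: L → ε
So L is immediately nullable.
No further non-terminal can be added: every production for the remaining non-terminals contains a terminal or a non-nullable non-terminal.
Nullable = { 'L' }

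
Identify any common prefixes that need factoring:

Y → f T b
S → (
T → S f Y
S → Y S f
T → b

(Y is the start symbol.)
No, left-factoring is not needed

Left-factoring is needed when two productions for the same non-terminal
share a common prefix on the right-hand side.

Productions for S:
  S → (
  S → Y S f
Productions for T:
  T → S f Y
  T → b

No common prefixes found.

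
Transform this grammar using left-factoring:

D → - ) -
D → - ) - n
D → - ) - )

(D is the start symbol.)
Left-factoring transforms A → αβ₁ | αβ₂ into A → αA' and A' → β₁ | β₂
(α is the longest common prefix among the alternatives). Repeat until
no nonterminal has two alternatives with a common prefix.

Round 1: D has alternatives sharing prefix '- ) -'. Introduce D': D → - ) - D'
  Add: D' → ε
  Add: D' → n
  Add: D' → )

No remaining common prefixes — done.

Resulting grammar:
D → - ) - D'
D' → ε
D' → n
D' → )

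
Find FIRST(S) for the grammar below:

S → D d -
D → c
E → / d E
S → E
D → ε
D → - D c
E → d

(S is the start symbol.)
To compute FIRST(S), examine every production with S on the left-hand side, reading each right-hand side left to right until a non-nullable symbol is reached.

FIRST sets of the other non-terminals involved (by the same procedure, iterated to a fixed point):
  FIRST(D) = { '-', 'c', ε }
  FIRST(E) = { '/', 'd' }

From S → D d -:
  - D is a non-terminal: add FIRST(D) \ {ε} = { '-', 'c' }
    D is nullable, so continue to the next symbol
  - d is a terminal: add 'd' and stop
From S → E:
  - E is a non-terminal: add FIRST(E) \ {ε} = { '/', 'd' }
    E is not nullable, so stop

Collecting: FIRST(S) = { '-', '/', 'c', 'd' }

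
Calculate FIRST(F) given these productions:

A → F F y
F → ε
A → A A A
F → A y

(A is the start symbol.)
{ 'y', ε }

FIRST sets of the other non-terminals involved (by the same procedure, iterated to a fixed point):
  FIRST(A) = { 'y' }

From F → ε:
  - ε-production, so ε ∈ FIRST(F)
From F → A y:
  - A is a non-terminal: add FIRST(A) \ {ε} = { 'y' }
    A is not nullable, so stop

Collecting: FIRST(F) = { 'y', ε }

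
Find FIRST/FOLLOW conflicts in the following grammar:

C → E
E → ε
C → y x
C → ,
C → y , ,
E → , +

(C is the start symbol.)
Nullable non-terminals: C, E.
FIRST sets used below: FIRST(E) = { ',', ε }

C: nullable alternative(s) C → E; FOLLOW(C) = { $ }
  C → E: FIRST \ {ε} = { ',' } — this is the only nullable alternative, skip
  C → y x: FIRST \ {ε} = { 'y' } — disjoint from FOLLOW(C)
  C → ,: FIRST \ {ε} = { ',' } — disjoint from FOLLOW(C)
  C → y , ,: FIRST \ {ε} = { 'y' } — disjoint from FOLLOW(C)

E: nullable alternative(s) E → ε; FOLLOW(E) = { $ }
  E → ε: FIRST \ {ε} = { } — this is the only nullable alternative, skip
  E → , +: FIRST \ {ε} = { ',' } — disjoint from FOLLOW(E)

No FIRST/FOLLOW conflicts found.

Answer: No FIRST/FOLLOW conflicts.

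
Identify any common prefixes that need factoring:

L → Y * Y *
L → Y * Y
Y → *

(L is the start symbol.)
Yes, L has productions with common prefix 'Y * Y'

Left-factoring is needed when two productions for the same non-terminal
share a common prefix on the right-hand side.

Productions for L:
  L → Y * Y *
  L → Y * Y

Found common prefix 'Y * Y' in productions for L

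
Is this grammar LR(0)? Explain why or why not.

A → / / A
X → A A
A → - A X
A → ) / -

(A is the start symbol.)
A grammar is LR(0) if no state in the canonical LR(0) collection has:
  - both a shift item (dot before a terminal) and a complete item (shift-reduce conflict), or
  - two or more complete items (reduce-reduce conflict; the accept item [A' → A .] counts as a complete item here).

Augment with A' → A and build the canonical LR(0) collection (I0 = CLOSURE({[A' → . A]}), then GOTO on every symbol after a dot until no new states appear). It has 13 states:
  I0: { [A → . ) / -], [A → . - A X], [A → . / / A], [A' → . A] }  — shift
  I1: { [A → ) . / -] }  — shift
  I2: { [A → - . A X], [A → . ) / -], [A → . - A X], [A → . / / A] }  — shift
  I3: { [A → / . / A] }  — shift
  I4: { [A' → A .] }  — accept
  I5: { [A → . ) / -], [A → . - A X], [A → . / / A], [A → / / . A] }  — shift
  I6: { [A → / / A .] }  — reduce
  I7: { [A → - A . X], [A → . ) / -], [A → . - A X], [A → . / / A], [X → . A A] }  — shift
  I8: { [A → . ) / -], [A → . - A X], [A → . / / A], [X → A . A] }  — shift
  I9: { [A → - A X .] }  — reduce
  I10: { [X → A A .] }  — reduce
  I11: { [A → ) / . -] }  — shift
  I12: { [A → ) / - .] }  — reduce

Every state is either a pure shift/goto state or contains exactly one complete item and nothing to shift — no conflicts. The grammar is LR(0).

Answer: Yes, the grammar is LR(0)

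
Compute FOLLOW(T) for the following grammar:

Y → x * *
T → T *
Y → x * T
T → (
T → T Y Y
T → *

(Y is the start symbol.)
{ $, '*', 'x' }

To compute FOLLOW(T), find every occurrence of T on a right-hand side N → α T β: add FIRST(β) \ {ε}, and if β is empty or nullable also add FOLLOW(N). Iterate to a fixed point.

In T → T *: T is followed by '*', add FIRST('*') \ {ε} = { '*' }
In Y → x * T: T is at the end, add FOLLOW(Y)
In T → T Y Y: T is followed by Y Y, add FIRST(Y Y) \ {ε} = { 'x' }

The FOLLOW sets referred to above (computed the same way, to a fixed point):
  FOLLOW(Y) = { $, '*', 'x' }

Taking the union: FOLLOW(T) = { $, '*', 'x' }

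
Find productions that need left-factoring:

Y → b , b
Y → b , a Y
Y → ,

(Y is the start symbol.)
Left-factoring is needed when two productions for the same non-terminal
share a common prefix on the right-hand side.

Productions for Y:
  Y → b , b
  Y → b , a Y
  Y → ,

Found common prefix 'b ,' in productions for Y

Answer: Yes, Y has productions with common prefix 'b ,'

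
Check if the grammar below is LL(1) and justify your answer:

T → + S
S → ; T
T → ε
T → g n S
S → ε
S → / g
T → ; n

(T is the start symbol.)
A grammar is LL(1) if for each non-terminal N with multiple productions, the predict sets of those productions are pairwise disjoint, where PREDICT(N → α) = (FIRST(α) \ {ε}) ∪ (FOLLOW(N) if α ⇒* ε).

Relevant sets:
  FOLLOW(T) = { $ }
  FOLLOW(S) = { $ }

For T:
  PREDICT(T → '+' S) = { '+' }
  PREDICT(T → ε) = { $ }
  PREDICT(T → g n S) = { 'g' }
  PREDICT(T → ';' n) = { ';' }
For S:
  PREDICT(S → ';' T) = { ';' }
  PREDICT(S → ε) = { $ }
  PREDICT(S → '/' g) = { '/' }

All predict sets are disjoint. The grammar IS LL(1).

Answer: Yes, the grammar is LL(1).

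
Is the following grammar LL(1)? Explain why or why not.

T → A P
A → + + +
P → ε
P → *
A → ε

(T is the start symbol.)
Relevant sets:
  FOLLOW(A) = { $, '*' }
  FOLLOW(P) = { $ }

For A:
  PREDICT(A → '+' '+' '+') = { '+' }
  PREDICT(A → ε) = { $, '*' }
For P:
  PREDICT(P → ε) = { $ }
  PREDICT(P → '*') = { '*' }
T has a single production, so nothing to check there.

All predict sets are disjoint. The grammar IS LL(1).

Answer: Yes, the grammar is LL(1).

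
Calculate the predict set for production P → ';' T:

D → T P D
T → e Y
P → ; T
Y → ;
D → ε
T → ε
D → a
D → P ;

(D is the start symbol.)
PREDICT(P → ';' T) = (FIRST(RHS) \ {ε}) ∪ (FOLLOW(P) if ε ∈ FIRST(RHS), i.e. RHS ⇒* ε)
FIRST(';' T) = { ';' }
ε ∉ FIRST(';' T), so FOLLOW(P) is not added.
PREDICT(P → ';' T) = { ';' }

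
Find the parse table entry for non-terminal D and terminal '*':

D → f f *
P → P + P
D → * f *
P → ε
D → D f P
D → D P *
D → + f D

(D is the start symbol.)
To find M[D, '*'], we find productions for D where '*' is in the predict set (PREDICT(N → α) = (FIRST(α) \ {ε}) ∪ (FOLLOW(N) if α ⇒* ε)).

Relevant sets:
  FIRST(D) = { '*', '+', 'f' }

D → f f *: PREDICT = { 'f' }
D → * f *: PREDICT = { '*' }
  '*' is in predict set, so this production goes in M[D, '*']
D → D f P: PREDICT = { '*', '+', 'f' }
  '*' is in predict set, so this production goes in M[D, '*']
D → D P *: PREDICT = { '*', '+', 'f' }
  '*' is in predict set, so this production goes in M[D, '*']
D → + f D: PREDICT = { '+' }

M[D, '*'] = D → * f *, D → D f P, D → D P *  (a multiply-defined cell — the grammar is not LL(1))

Answer: D → * f *, D → D f P, D → D P *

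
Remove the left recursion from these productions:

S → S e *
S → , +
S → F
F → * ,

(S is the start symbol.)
S is directly left-recursive. The standard transformation for
  A → A α₁ | ... | A α_m | β₁ | ... | β_n
is
  A  → β₁ A' | ... | β_n A'
  A' → α₁ A' | ... | α_m A' | ε

S → , + becomes S → , + S'
S → F becomes S → F S'
S → S e * becomes S' → e * S'
Add S' → ε

Productions for other non-terminals are unchanged:
  F → * ,

Resulting grammar:
S → , + S'
S → F S'
S' → e * S'
S' → ε
F → * ,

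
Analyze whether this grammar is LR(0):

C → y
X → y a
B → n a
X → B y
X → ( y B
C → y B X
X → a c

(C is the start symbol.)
No. Shift-reduce conflict between [C → y .] and [B → . n a]

Augment with C' → C and build the canonical LR(0) collection (I0 = CLOSURE({[C' → . C]}), then GOTO on every symbol after a dot until no new states appear). It has 16 states:
  I0: { [C → . y B X], [C → . y], [C' → . C] }  — shift
  I1: { [C' → C .] }  — accept
  I2: { [B → . n a], [C → y . B X], [C → y .] }  — shift, reduce
  I3: { [B → . n a], [C → y B . X], [X → . ( y B], [X → . B y], [X → . a c], [X → . y a] }  — shift
  I4: { [B → n . a] }  — shift
  I5: { [B → n a .] }  — reduce
  I6: { [X → ( . y B] }  — shift
  I7: { [X → B . y] }  — shift
  I8: { [C → y B X .] }  — reduce
  I9: { [X → a . c] }  — shift
  I10: { [X → y . a] }  — shift
  I11: { [X → y a .] }  — reduce
  I12: { [X → a c .] }  — reduce
  I13: { [X → B y .] }  — reduce
  I14: { [B → . n a], [X → ( y . B] }  — shift
  I15: { [X → ( y B .] }  — reduce

Conflict in state I2:
  Shift-reduce conflict between [C → y .] and [B → . n a]
So the grammar is NOT LR(0).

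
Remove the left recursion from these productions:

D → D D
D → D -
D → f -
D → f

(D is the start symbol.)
D → f - D'
D → f D'
D' → D D'
D' → - D'
D' → ε

D is directly left-recursive. The standard transformation for
  A → A α₁ | ... | A α_m | β₁ | ... | β_n
is
  A  → β₁ A' | ... | β_n A'
  A' → α₁ A' | ... | α_m A' | ε

D → f - becomes D → f - D'
D → f becomes D → f D'
D → D D becomes D' → D D'
D → D - becomes D' → - D'
Add D' → ε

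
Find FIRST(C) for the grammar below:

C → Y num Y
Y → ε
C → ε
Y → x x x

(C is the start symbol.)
{ 'num', 'x', ε }

To compute FIRST(C), examine every production with C on the left-hand side, reading each right-hand side left to right until a non-nullable symbol is reached.

FIRST sets of the other non-terminals involved (by the same procedure, iterated to a fixed point):
  FIRST(Y) = { 'x', ε }

From C → Y num Y:
  - Y is a non-terminal: add FIRST(Y) \ {ε} = { 'x' }
    Y is nullable, so continue to the next symbol
  - num is a terminal: add 'num' and stop
From C → ε:
  - ε-production, so ε ∈ FIRST(C)

Collecting: FIRST(C) = { 'num', 'x', ε }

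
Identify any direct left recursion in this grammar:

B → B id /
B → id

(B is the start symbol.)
Yes, B is left-recursive

Direct left recursion occurs when N → N α for some non-terminal N (the right-hand side begins with the left-hand side itself).

B → B id /: LEFT RECURSIVE (starts with B)
B → id: starts with id

The grammar has direct left recursion on: B.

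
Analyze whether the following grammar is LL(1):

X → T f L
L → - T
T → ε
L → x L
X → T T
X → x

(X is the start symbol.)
Yes, the grammar is LL(1).

Relevant sets:
  FIRST(T) = { ε }
  FOLLOW(X) = { $ }

For X:
  PREDICT(X → T f L) = { 'f' }
  PREDICT(X → T T) = { $ }
  PREDICT(X → x) = { 'x' }
For L:
  PREDICT(L → '-' T) = { '-' }
  PREDICT(L → x L) = { 'x' }
T has a single production, so nothing to check there.

All predict sets are disjoint. The grammar IS LL(1).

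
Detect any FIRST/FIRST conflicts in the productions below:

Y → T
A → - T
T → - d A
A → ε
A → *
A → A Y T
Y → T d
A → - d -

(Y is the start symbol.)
FIRST sets of the non-terminals at (or reachable through a nullable prefix from) the front of some alternative:
  FIRST(T) = { '-' }
  FIRST(A) = { '*', '-', ε }
  FIRST(Y) = { '-' }

Productions for Y:
  Y → T: FIRST = { '-' }
  Y → T d: FIRST = { '-' }
Productions for A:
  A → - T: FIRST = { '-' }
  A → ε: FIRST = { ε }
  A → *: FIRST = { '*' }
  A → A Y T: FIRST = { '*', '-' }
  A → - d -: FIRST = { '-' }
T has only one production, so no FIRST/FIRST conflict is possible there.

Conflict for Y: Y → T and Y → T d
  Overlap: { '-' }
Conflict for A: A → - T and A → A Y T
  Overlap: { '-' }
Conflict for A: A → - T and A → - d -
  Overlap: { '-' }
Conflict for A: A → * and A → A Y T
  Overlap: { '*' }
Conflict for A: A → A Y T and A → - d -
  Overlap: { '-' }

Answer: Yes. Y → T / Y → T d on { '-' }; A → '-' T / A → A Y T on { '-' }; A → '-' T / A → '-' d '-' on { '-' }; A → '*' / A → A Y T on { '*' }; A → A Y T / A → '-' d '-' on { '-' }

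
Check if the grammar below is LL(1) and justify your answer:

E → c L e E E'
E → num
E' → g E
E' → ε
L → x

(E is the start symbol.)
No. Predict set conflict for E': { 'g' }

A grammar is LL(1) if for each non-terminal N with multiple productions, the predict sets of those productions are pairwise disjoint, where PREDICT(N → α) = (FIRST(α) \ {ε}) ∪ (FOLLOW(N) if α ⇒* ε).

Relevant sets:
  FOLLOW(E') = { $, 'g' }

For E:
  PREDICT(E → c L e E E') = { 'c' }
  PREDICT(E → num) = { 'num' }
For E':
  PREDICT(E' → g E) = { 'g' }
  PREDICT(E' → ε) = { $, 'g' }
L has a single production, so nothing to check there.

Conflict found: Predict set conflict for E': { 'g' }
The grammar is NOT LL(1).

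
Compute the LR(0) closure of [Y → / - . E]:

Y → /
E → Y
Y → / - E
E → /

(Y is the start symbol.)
{ [E → . /], [E → . Y], [Y → . / - E], [Y → . /], [Y → / - . E] }

To compute CLOSURE, for each item [A → α.Bβ] where B is a non-terminal, add [B → .γ] for all productions B → γ; repeat for the newly added items until nothing changes.

Start with: [Y → / - . E]
  [Y → / - . E] has the dot before E: add [E → . Y], [E → . /]
  [E → . Y] has the dot before Y: add [Y → . /], [Y → . / - E]
No further items can be added.

CLOSURE = { [E → . /], [E → . Y], [Y → . / - E], [Y → . /], [Y → / - . E] }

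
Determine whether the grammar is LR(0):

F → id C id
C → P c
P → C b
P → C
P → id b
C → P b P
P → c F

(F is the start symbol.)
No. Shift-reduce conflict between [P → C .] and [F → id C . id]

A grammar is LR(0) if no state in the canonical LR(0) collection has:
  - both a shift item (dot before a terminal) and a complete item (shift-reduce conflict), or
  - two or more complete items (reduce-reduce conflict; the accept item [F' → F .] counts as a complete item here).

Augment with F' → F and build the canonical LR(0) collection (I0 = CLOSURE({[F' → . F]}), then GOTO on every symbol after a dot until no new states appear). It has 15 states:
  I0: { [F → . id C id], [F' → . F] }  — shift
  I1: { [F' → F .] }  — accept
  I2: { [C → . P b P], [C → . P c], [F → id . C id], [P → . C b], [P → . C], [P → . c F], [P → . id b] }  — shift
  I3: { [F → id C . id], [P → C . b], [P → C .] }  — shift, reduce
  I4: { [C → P . b P], [C → P . c] }  — shift
  I5: { [F → . id C id], [P → c . F] }  — shift
  I6: { [P → id . b] }  — shift
  I7: { [P → id b .] }  — reduce
  I8: { [P → c F .] }  — reduce
  I9: { [C → . P b P], [C → . P c], [C → P b . P], [P → . C b], [P → . C], [P → . c F], [P → . id b] }  — shift
  I10: { [C → P c .] }  — reduce
  I11: { [P → C . b], [P → C .] }  — shift, reduce
  I12: { [C → P . b P], [C → P . c], [C → P b P .] }  — shift, reduce
  I13: { [P → C b .] }  — reduce
  I14: { [F → id C id .] }  — reduce

Conflict in state I3:
  Shift-reduce conflict between [P → C .] and [F → id C . id]
So the grammar is NOT LR(0).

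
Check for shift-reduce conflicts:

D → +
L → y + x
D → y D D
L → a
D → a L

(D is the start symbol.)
Augment with D' → D and build the canonical LR(0) collection (I0 = CLOSURE({[D' → . D]}), then GOTO on every symbol after a dot until no new states appear). It has 12 states:
  I0: { [D → . +], [D → . a L], [D → . y D D], [D' → . D] }  — shift
  I1: { [D → + .] }  — reduce
  I2: { [D' → D .] }  — accept
  I3: { [D → a . L], [L → . a], [L → . y + x] }  — shift
  I4: { [D → . +], [D → . a L], [D → . y D D], [D → y . D D] }  — shift
  I5: { [D → . +], [D → . a L], [D → . y D D], [D → y D . D] }  — shift
  I6: { [D → y D D .] }  — reduce
  I7: { [D → a L .] }  — reduce
  I8: { [L → a .] }  — reduce
  I9: { [L → y . + x] }  — shift
  I10: { [L → y + . x] }  — shift
  I11: { [L → y + x .] }  — reduce

No state contains both a complete item and a shift item.

Answer: No shift-reduce conflicts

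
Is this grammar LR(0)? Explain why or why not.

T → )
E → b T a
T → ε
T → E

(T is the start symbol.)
Augment with T' → T and build the canonical LR(0) collection (I0 = CLOSURE({[T' → . T]}), then GOTO on every symbol after a dot until no new states appear). It has 7 states:
  I0: { [E → . b T a], [T → . )], [T → . E], [T → .], [T' → . T] }  — shift, reduce
  I1: { [T → ) .] }  — reduce
  I2: { [T → E .] }  — reduce
  I3: { [T' → T .] }  — accept
  I4: { [E → . b T a], [E → b . T a], [T → . )], [T → . E], [T → .] }  — shift, reduce
  I5: { [E → b T . a] }  — shift
  I6: { [E → b T a .] }  — reduce

Conflict in state I0:
  Shift-reduce conflict between [T → .] and [E → . b T a]
So the grammar is NOT LR(0).

Answer: No. Shift-reduce conflict between [T → .] and [E → . b T a]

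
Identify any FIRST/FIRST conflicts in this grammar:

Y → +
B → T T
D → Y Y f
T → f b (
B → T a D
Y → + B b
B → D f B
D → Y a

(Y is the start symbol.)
FIRST sets of the non-terminals at (or reachable through a nullable prefix from) the front of some alternative:
  FIRST(T) = { 'f' }
  FIRST(D) = { '+' }
  FIRST(Y) = { '+' }

Productions for Y:
  Y → +: FIRST = { '+' }
  Y → + B b: FIRST = { '+' }
Productions for B:
  B → T T: FIRST = { 'f' }
  B → T a D: FIRST = { 'f' }
  B → D f B: FIRST = { '+' }
Productions for D:
  D → Y Y f: FIRST = { '+' }
  D → Y a: FIRST = { '+' }
T has only one production, so no FIRST/FIRST conflict is possible there.

Conflict for Y: Y → + and Y → + B b
  Overlap: { '+' }
Conflict for B: B → T T and B → T a D
  Overlap: { 'f' }
Conflict for D: D → Y Y f and D → Y a
  Overlap: { '+' }

Answer: Yes. Y → '+' / Y → '+' B b on { '+' }; B → T T / B → T a D on { 'f' }; D → Y Y f / D → Y a on { '+' }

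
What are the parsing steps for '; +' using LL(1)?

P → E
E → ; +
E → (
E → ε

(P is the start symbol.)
Stack is shown with the top on the left.

Stack  Input  Action
--------------------
P $    ; + $  output P → E
E $    ; + $  output E → ; +
; + $  ; + $  match ';'
+ $    + $    match '+'
$      $      accept

The string is accepted.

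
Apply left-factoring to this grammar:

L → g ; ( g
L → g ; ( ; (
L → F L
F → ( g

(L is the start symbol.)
L → g ; ( L'
L' → g
L' → ; (
L → F L
F → ( g

Left-factoring transforms A → αβ₁ | αβ₂ into A → αA' and A' → β₁ | β₂
(α is the longest common prefix among the alternatives). Repeat until
no nonterminal has two alternatives with a common prefix.

Round 1: L has alternatives sharing prefix 'g ; ('. Introduce L': L → g ; ( L'
  Add: L' → g
  Add: L' → ; (

No remaining common prefixes — done.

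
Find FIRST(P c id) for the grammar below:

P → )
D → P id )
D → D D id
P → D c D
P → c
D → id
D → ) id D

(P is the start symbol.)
FIRST sets of the non-terminals involved (from the grammar, by fixed-point iteration):
  FIRST(P) = { ')', 'c', 'id' }

To compute FIRST(P c id), process the symbols left to right:
Symbol P is a non-terminal. Add FIRST(P) \ {ε} = { ')', 'c', 'id' }
P is not nullable (ε ∉ FIRST(P)), so stop here.
FIRST(P c id) = { ')', 'c', 'id' }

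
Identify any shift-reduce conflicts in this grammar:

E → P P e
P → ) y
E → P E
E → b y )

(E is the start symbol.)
No shift-reduce conflicts

A shift-reduce conflict occurs when an LR(0) state has both:
  - a complete (reduce) item [A → α .] (dot at the end), and
  - a shift item [B → β . c γ] (dot before a terminal).

Augment with E' → E and build the canonical LR(0) collection (I0 = CLOSURE({[E' → . E]}), then GOTO on every symbol after a dot until no new states appear). It has 11 states:
  I0: { [E → . P E], [E → . P P e], [E → . b y )], [E' → . E], [P → . ) y] }  — shift
  I1: { [P → ) . y] }  — shift
  I2: { [E' → E .] }  — accept
  I3: { [E → . P E], [E → . P P e], [E → . b y )], [E → P . E], [E → P . P e], [P → . ) y] }  — shift
  I4: { [E → b . y )] }  — shift
  I5: { [E → b y . )] }  — shift
  I6: { [E → b y ) .] }  — reduce
  I7: { [E → P E .] }  — reduce
  I8: { [E → . P E], [E → . P P e], [E → . b y )], [E → P . E], [E → P . P e], [E → P P . e], [P → . ) y] }  — shift
  I9: { [E → P P e .] }  — reduce
  I10: { [P → ) y .] }  — reduce

No state contains both a complete item and a shift item.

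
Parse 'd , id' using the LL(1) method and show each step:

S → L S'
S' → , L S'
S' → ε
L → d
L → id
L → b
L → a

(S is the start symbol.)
LL(1) parsing maintains a stack (initially the start symbol over $) and the input. At each step: if the stack top is a terminal, match it against the current input token; if it is a non-terminal N, replace it with the RHS of M[N, lookahead] (the unique production whose predict set contains the lookahead).

Stack is shown with the top on the left.

Stack     Input     Action
--------------------------
S $       d , id $  output S → L S'
L S' $    d , id $  output L → d
d S' $    d , id $  match 'd'
S' $      , id $    output S' → , L S'
, L S' $  , id $    match ','
L S' $    id $      output L → id
id S' $   id $      match 'id'
S' $      $         output S' → ε
$         $         accept

The string is accepted.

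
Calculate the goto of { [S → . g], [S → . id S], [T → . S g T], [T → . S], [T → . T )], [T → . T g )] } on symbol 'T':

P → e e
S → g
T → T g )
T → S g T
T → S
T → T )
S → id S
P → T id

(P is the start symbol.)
GOTO(I, 'T') = CLOSURE({ [A → αX.β] : [A → α.Xβ] ∈ I, X = 'T' })

Items with dot before 'T', with the dot advanced:
  [T → . T )] → [T → T . )]
  [T → . T g )] → [T → T . g )]
Closure adds nothing (no advanced item has the dot before a non-terminal).

GOTO = { [T → T . )], [T → T . g )] }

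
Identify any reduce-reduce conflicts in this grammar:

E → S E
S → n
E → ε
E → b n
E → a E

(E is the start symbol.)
No reduce-reduce conflicts

A reduce-reduce conflict occurs when an LR(0) state has two complete items [A → α .] and [B → β .] — both call for a reduction, and with no lookahead the parser cannot choose between them.

Augment with E' → E and build the canonical LR(0) collection (I0 = CLOSURE({[E' → . E]}), then GOTO on every symbol after a dot until no new states appear). It has 9 states:
  I0: { [E → . S E], [E → . a E], [E → . b n], [E → .], [E' → . E], [S → . n] }  — shift, reduce
  I1: { [E' → E .] }  — accept
  I2: { [E → . S E], [E → . a E], [E → . b n], [E → .], [E → S . E], [S → . n] }  — shift, reduce
  I3: { [E → . S E], [E → . a E], [E → . b n], [E → .], [E → a . E], [S → . n] }  — shift, reduce
  I4: { [E → b . n] }  — shift
  I5: { [S → n .] }  — reduce
  I6: { [E → b n .] }  — reduce
  I7: { [E → a E .] }  — reduce
  I8: { [E → S E .] }  — reduce

No state contains more than one complete item.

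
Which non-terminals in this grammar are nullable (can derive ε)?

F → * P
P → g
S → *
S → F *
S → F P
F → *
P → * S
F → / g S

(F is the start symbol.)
None

There are no ε-productions, so no non-terminal can derive ε.
No non-terminals are nullable.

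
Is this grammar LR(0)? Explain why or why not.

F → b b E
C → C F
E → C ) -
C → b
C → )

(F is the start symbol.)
Yes, the grammar is LR(0)

A grammar is LR(0) if no state in the canonical LR(0) collection has:
  - both a shift item (dot before a terminal) and a complete item (shift-reduce conflict), or
  - two or more complete items (reduce-reduce conflict; the accept item [F' → F .] counts as a complete item here).

Augment with F' → F and build the canonical LR(0) collection (I0 = CLOSURE({[F' → . F]}), then GOTO on every symbol after a dot until no new states appear). It has 11 states:
  I0: { [F → . b b E], [F' → . F] }  — shift
  I1: { [F' → F .] }  — accept
  I2: { [F → b . b E] }  — shift
  I3: { [C → . )], [C → . C F], [C → . b], [E → . C ) -], [F → b b . E] }  — shift
  I4: { [C → ) .] }  — reduce
  I5: { [C → C . F], [E → C . ) -], [F → . b b E] }  — shift
  I6: { [F → b b E .] }  — reduce
  I7: { [C → b .] }  — reduce
  I8: { [E → C ) . -] }  — shift
  I9: { [C → C F .] }  — reduce
  I10: { [E → C ) - .] }  — reduce

Every state is either a pure shift/goto state or contains exactly one complete item and nothing to shift — no conflicts. The grammar is LR(0).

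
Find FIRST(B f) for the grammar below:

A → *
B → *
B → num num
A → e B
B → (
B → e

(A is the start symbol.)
FIRST sets of the non-terminals involved (from the grammar, by fixed-point iteration):
  FIRST(B) = { '(', '*', 'e', 'num' }

To compute FIRST(B f), process the symbols left to right:
Symbol B is a non-terminal. Add FIRST(B) \ {ε} = { '(', '*', 'e', 'num' }
B is not nullable (ε ∉ FIRST(B)), so stop here.
FIRST(B f) = { '(', '*', 'e', 'num' }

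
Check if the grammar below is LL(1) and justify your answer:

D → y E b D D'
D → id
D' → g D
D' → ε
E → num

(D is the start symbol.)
No. Predict set conflict for D': { 'g' }

A grammar is LL(1) if for each non-terminal N with multiple productions, the predict sets of those productions are pairwise disjoint, where PREDICT(N → α) = (FIRST(α) \ {ε}) ∪ (FOLLOW(N) if α ⇒* ε).

Relevant sets:
  FOLLOW(D') = { $, 'g' }

For D:
  PREDICT(D → y E b D D') = { 'y' }
  PREDICT(D → id) = { 'id' }
For D':
  PREDICT(D' → g D) = { 'g' }
  PREDICT(D' → ε) = { $, 'g' }
E has a single production, so nothing to check there.

Conflict found: Predict set conflict for D': { 'g' }
The grammar is NOT LL(1).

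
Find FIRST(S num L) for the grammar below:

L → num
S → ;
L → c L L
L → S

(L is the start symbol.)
{ ';' }

FIRST sets of the non-terminals involved (from the grammar, by fixed-point iteration):
  FIRST(S) = { ';' }

To compute FIRST(S num L), process the symbols left to right:
Symbol S is a non-terminal. Add FIRST(S) \ {ε} = { ';' }
S is not nullable (ε ∉ FIRST(S)), so stop here.
FIRST(S num L) = { ';' }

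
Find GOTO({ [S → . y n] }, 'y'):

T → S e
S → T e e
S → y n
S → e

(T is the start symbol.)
GOTO(I, 'y') = CLOSURE({ [A → αX.β] : [A → α.Xβ] ∈ I, X = 'y' })

Items with dot before 'y', with the dot advanced:
  [S → . y n] → [S → y . n]
Closure adds nothing (no advanced item has the dot before a non-terminal).

GOTO = { [S → y . n] }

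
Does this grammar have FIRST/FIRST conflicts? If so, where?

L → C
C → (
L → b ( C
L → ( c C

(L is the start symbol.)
A FIRST/FIRST conflict occurs when two productions N → α and N → β for the same non-terminal have FIRST(α) ∩ FIRST(β) ≠ ∅ (with ε ∈ FIRST of a nullable right-hand side, so two nullable alternatives also conflict).

FIRST sets of the non-terminals at (or reachable through a nullable prefix from) the front of some alternative:
  FIRST(C) = { '(' }

Productions for L:
  L → C: FIRST = { '(' }
  L → b ( C: FIRST = { 'b' }
  L → ( c C: FIRST = { '(' }
C has only one production, so no FIRST/FIRST conflict is possible there.

Conflict for L: L → C and L → ( c C
  Overlap: { '(' }

Answer: Yes. L → C / L → '(' c C on { '(' }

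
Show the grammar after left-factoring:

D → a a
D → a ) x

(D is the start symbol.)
D → a D'
D' → a
D' → ) x

Left-factoring transforms A → αβ₁ | αβ₂ into A → αA' and A' → β₁ | β₂
(α is the longest common prefix among the alternatives). Repeat until
no nonterminal has two alternatives with a common prefix.

Round 1: D has alternatives sharing prefix 'a'. Introduce D': D → a D'
  Add: D' → a
  Add: D' → ) x

No remaining common prefixes — done.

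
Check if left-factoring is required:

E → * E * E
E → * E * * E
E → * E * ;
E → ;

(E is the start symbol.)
Left-factoring is needed when two productions for the same non-terminal
share a common prefix on the right-hand side.

Productions for E:
  E → * E * E
  E → * E * * E
  E → * E * ;
  E → ;

Found common prefix '* E *' in productions for E

Answer: Yes, E has productions with common prefix '* E *'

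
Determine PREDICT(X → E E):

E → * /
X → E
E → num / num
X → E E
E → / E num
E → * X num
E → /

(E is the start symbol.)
{ '*', '/', 'num' }

PREDICT(X → E E) = (FIRST(RHS) \ {ε}) ∪ (FOLLOW(X) if ε ∈ FIRST(RHS), i.e. RHS ⇒* ε)
FIRST(E) = { '*', '/', 'num' }
FIRST(E E) = { '*', '/', 'num' }
ε ∉ FIRST(E E), so FOLLOW(X) is not added.
PREDICT(X → E E) = { '*', '/', 'num' }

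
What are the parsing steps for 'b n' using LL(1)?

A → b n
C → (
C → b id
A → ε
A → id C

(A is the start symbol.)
LL(1) parsing maintains a stack (initially the start symbol over $) and the input. At each step: if the stack top is a terminal, match it against the current input token; if it is a non-terminal N, replace it with the RHS of M[N, lookahead] (the unique production whose predict set contains the lookahead).

Stack is shown with the top on the left.

Stack  Input  Action
--------------------
A $    b n $  output A → b n
b n $  b n $  match 'b'
n $    n $    match 'n'
$      $      accept

The string is accepted.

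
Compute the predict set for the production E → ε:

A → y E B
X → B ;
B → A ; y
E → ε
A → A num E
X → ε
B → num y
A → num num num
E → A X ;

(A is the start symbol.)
PREDICT(E → ε) = (FIRST(RHS) \ {ε}) ∪ (FOLLOW(E) if ε ∈ FIRST(RHS), i.e. RHS ⇒* ε)
The right-hand side is ε (FIRST(ε) = { ε }), so the predict set is FOLLOW(E) = { $, ';', 'num', 'y' }
PREDICT(E → ε) = { $, ';', 'num', 'y' }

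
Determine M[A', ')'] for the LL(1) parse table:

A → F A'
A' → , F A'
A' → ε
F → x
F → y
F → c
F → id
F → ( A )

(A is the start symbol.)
A' → ε

To find M[A', ')'], we find productions for A' where ')' is in the predict set (PREDICT(N → α) = (FIRST(α) \ {ε}) ∪ (FOLLOW(N) if α ⇒* ε)).

Relevant sets:
  FOLLOW(A') = { $, ')' }

A' → , F A': PREDICT = { ',' }
A' → ε: PREDICT = { $, ')' }
  ')' is in predict set, so this production goes in M[A', ')']

M[A', ')'] = A' → ε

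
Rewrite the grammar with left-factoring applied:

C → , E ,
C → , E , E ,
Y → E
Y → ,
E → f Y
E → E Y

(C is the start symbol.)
Left-factoring transforms A → αβ₁ | αβ₂ into A → αA' and A' → β₁ | β₂
(α is the longest common prefix among the alternatives). Repeat until
no nonterminal has two alternatives with a common prefix.

Round 1: C has alternatives sharing prefix ', E ,'. Introduce C': C → , E , C'
  Add: C' → ε
  Add: C' → E ,

No remaining common prefixes — done.

Resulting grammar:
C → , E , C'
C' → ε
C' → E ,
Y → E
Y → ,
E → f Y
E → E Y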